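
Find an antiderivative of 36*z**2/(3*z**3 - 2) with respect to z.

Let u = 3*z**3 - 2, so du = (9*z**2) dz.
Rewriting, the integral becomes 4·∫ 1/u du = 4·log(u).
Substituting back, u = 3*z**3 - 2.

4*log(3*z**3 - 2) + C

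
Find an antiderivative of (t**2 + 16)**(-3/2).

t/(16*sqrt(t**2 + 16)) + C

Substitute t = 4·tan(θ), so dt = 4·sec(θ)^2 dθ and the radical becomes sqrt(t**2 + 16) = 4·sec(θ) by the Pythagorean identity.
Integrate the resulting trig expression in θ, then back-substitute tan(θ) = t/4, sec(θ) = sqrt(t**2 + 16)/4 (absorbing any constant into C).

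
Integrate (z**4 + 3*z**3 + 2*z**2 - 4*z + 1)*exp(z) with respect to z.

Use integration by parts with u = z**4 + 3*z**3 + 2*z**2 - 4*z + 1, dv = exp(z) dz, so v = exp(z).
Apply parts 4 times (tabular method): alternate signs, differentiate u down to 0, integrate dv up.

(z**4 - z**3 + 5*z**2 - 14*z + 15)*exp(z) + C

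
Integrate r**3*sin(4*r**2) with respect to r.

Let u = r², du = 2r dr; rewrite as (1/2)∫ u^1·sin(4u) du.
Now integrate by parts 1 time.

-r**2*cos(4*r**2)/8 + sin(4*r**2)/32 + C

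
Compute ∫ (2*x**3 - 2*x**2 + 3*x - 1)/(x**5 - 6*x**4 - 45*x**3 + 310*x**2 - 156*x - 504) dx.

501*log(x - 6)/10192 + 13*log(x - 2)/432 + 4*log(x + 1)/441 - 31*log(x + 7)/351 - 29/(28*x - 168) + C

Factor the denominator: (x - 6)**2*(x - 2)*(x + 1)*(x + 7).
Partial-fraction decomposition: -31/(351*(x + 7)) + 4/(441*(x + 1)) + 13/(432*(x - 2)) + 501/(10192*(x - 6)) + 29/(28*(x - 6)**2).
Integrate each term; A/(x−a) gives A·log|x−a|; A/(x−a)² gives −A/(x−a).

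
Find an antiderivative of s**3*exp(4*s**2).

Let u = s², du = 2s ds; rewrite as (1/2)∫ u^1·exp(4u) du.
Now integrate by parts 1 time.

(4*s**2 - 1)*exp(4*s**2)/32 + C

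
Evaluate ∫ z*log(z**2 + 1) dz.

z**2*log(z**2 + 1)/2 - z**2/2 + log(z**2 + 1)/2 + C

Let u = z**2 + 1, so du = (2*z) dz.
The integral becomes (1/2)·∫ log(u) du; integrate by parts with u′=log(u), dv′=du.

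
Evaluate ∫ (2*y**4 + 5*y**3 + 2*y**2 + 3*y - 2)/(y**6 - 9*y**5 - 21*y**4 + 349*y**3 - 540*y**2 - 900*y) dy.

log(y)/450 + 470*log(y - 6)/63 - 134707*log(y - 5)/18150 - log(y + 1)/210 - 391*log(y + 6)/10890 + 323/(55*y - 275) + C

Factor the denominator: y*(y - 6)*(y - 5)**2*(y + 1)*(y + 6).
Partial-fraction decomposition: -391/(10890*(y + 6)) - 1/(210*(y + 1)) - 134707/(18150*(y - 5)) - 323/(55*(y - 5)**2) + 470/(63*(y - 6)) + 1/(450*y).
Integrate each term; A/(y−a) gives A·log|y−a|; A/(y−a)² gives −A/(y−a).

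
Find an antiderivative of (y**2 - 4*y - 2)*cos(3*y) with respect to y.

Use integration by parts with u = y**2 - 4*y - 2, dv = cos(3*y) dy, so v = sin(3*y)/3.
Apply parts 2 times (tabular method): alternate signs, differentiate u down to 0, integrate dv up.

y**2*sin(3*y)/3 - 4*y*sin(3*y)/3 + 2*y*cos(3*y)/9 - 20*sin(3*y)/27 - 4*cos(3*y)/9 + C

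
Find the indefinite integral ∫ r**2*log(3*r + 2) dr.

r**3*log(3*r + 2)/3 - r**3/9 + r**2/9 - 4*r/27 + 8*log(3*r + 2)/81 + C

Use integration by parts with u = log(3*r + 2), dv = r**2 dr.
Then du = 3/(3*r + 2) dr and v = r**3/3.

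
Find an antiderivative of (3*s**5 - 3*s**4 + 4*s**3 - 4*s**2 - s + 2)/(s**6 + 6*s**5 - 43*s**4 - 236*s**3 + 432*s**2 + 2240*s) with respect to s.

Factor the denominator: s*(s - 5)*(s - 4)*(s + 4)**2*(s + 7).
Partial-fraction decomposition: 59183/(8316*(s + 7)) - 151069/(31104*(s + 4)) + 2077/(432*(s + 4)**2) - 1247/(1408*(s - 4)) + 7897/(4860*(s - 5)) + 1/(1120*s).
Integrate each term; A/(s−a) gives A·log|s−a|; A/(s−a)² gives −A/(s−a).

log(s)/1120 + 7897*log(s - 5)/4860 - 1247*log(s - 4)/1408 - 151069*log(s + 4)/31104 + 59183*log(s + 7)/8316 - 2077/(432*s + 1728) + C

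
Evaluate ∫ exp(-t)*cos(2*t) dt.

Let I denote the integral. Integrate by parts with u = cos(2*t), dv = exp(-t) dt, so v = -exp(-t): I = -exp(-t)*cos(2*t) − 2·∫ exp(-t)*sin(2*t) dt.
Apply parts again with u = sin(2*t), dv = exp(-t) dt: ∫ exp(-t)*sin(2*t) dt = -exp(-t)*sin(2*t) + 2·I. Substituting back brings back I: I = 2*exp(-t)*sin(2*t) - exp(-t)*cos(2*t) − 4·I.
Solving for I: (1 + 4)·I equals the remaining terms, so I = (1/5)·(2*exp(-t)*sin(2*t) - exp(-t)*cos(2*t)).

2*exp(-t)*sin(2*t)/5 - exp(-t)*cos(2*t)/5 + C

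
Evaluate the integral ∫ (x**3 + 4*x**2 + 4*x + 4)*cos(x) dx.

x**3*sin(x) + 4*x**2*sin(x) + 3*x**2*cos(x) - 2*x*sin(x) + 8*x*cos(x) - 4*sin(x) - 2*cos(x) + C

Use integration by parts with u = x**3 + 4*x**2 + 4*x + 4, dv = cos(x) dx, so v = sin(x).
Apply parts 3 times (tabular method): alternate signs, differentiate u down to 0, integrate dv up.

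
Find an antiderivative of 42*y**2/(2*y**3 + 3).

Let u = 2*y**3 + 3, so du = (6*y**2) dy.
Rewriting, the integral becomes 7·∫ 1/u du = 7·log(u).
Substituting back, u = 2*y**3 + 3.

7*log(2*y**3 + 3) + C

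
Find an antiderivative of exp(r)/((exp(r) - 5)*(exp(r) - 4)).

log(exp(r) - 5) - log(exp(r) - 4) + C

Let u = e^r, du = e^r dr.
The integral becomes ∫ du/((u-5)(u-4)); decompose into partial fractions.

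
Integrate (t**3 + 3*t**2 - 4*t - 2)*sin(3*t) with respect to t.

Use integration by parts with u = t**3 + 3*t**2 - 4*t - 2, dv = sin(3*t) dt, so v = -cos(3*t)/3.
Apply parts 3 times (tabular method): alternate signs, differentiate u down to 0, integrate dv up.

-t**3*cos(3*t)/3 + t**2*sin(3*t)/3 - t**2*cos(3*t) + 2*t*sin(3*t)/3 + 14*t*cos(3*t)/9 - 14*sin(3*t)/27 + 8*cos(3*t)/9 + C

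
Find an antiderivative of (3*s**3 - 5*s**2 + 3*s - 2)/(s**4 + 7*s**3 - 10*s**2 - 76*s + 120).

59*log(s - 2)/196 - 517*log(s + 5)/49 + 53*log(s + 6)/4 - 1/(7*s - 14) + C

Factor the denominator: (s - 2)**2*(s + 5)*(s + 6).
Partial-fraction decomposition: 53/(4*(s + 6)) - 517/(49*(s + 5)) + 59/(196*(s - 2)) + 1/(7*(s - 2)**2).
Integrate each term; A/(s−a) gives A·log|s−a|; A/(s−a)² gives −A/(s−a).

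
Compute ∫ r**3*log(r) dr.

r**4*log(r)/4 - r**4/16 + C

Use integration by parts with u = log(r), dv = r**3 dr.
Then du = 1/r dr and v = r**4/4.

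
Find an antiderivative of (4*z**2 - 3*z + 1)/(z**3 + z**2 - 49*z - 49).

Factor the denominator: (z - 7)*(z + 1)*(z + 7).
Partial-fraction decomposition: 109/(42*(z + 7)) - 1/(6*(z + 1)) + 11/(7*(z - 7)).
Integrate each term: A/(z−a) contributes A·log|z−a|.

11*log(z - 7)/7 - log(z + 1)/6 + 109*log(z + 7)/42 + C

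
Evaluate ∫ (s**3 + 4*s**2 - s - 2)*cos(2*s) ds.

s**3*sin(2*s)/2 + 2*s**2*sin(2*s) + 3*s**2*cos(2*s)/4 - 5*s*sin(2*s)/4 + 2*s*cos(2*s) - 2*sin(2*s) - 5*cos(2*s)/8 + C

Use integration by parts with u = s**3 + 4*s**2 - s - 2, dv = cos(2*s) ds, so v = sin(2*s)/2.
Apply parts 3 times (tabular method): alternate signs, differentiate u down to 0, integrate dv up.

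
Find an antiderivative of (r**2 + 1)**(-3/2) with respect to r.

r/sqrt(r**2 + 1) + C

Substitute r = tan(θ), so dr = sec(θ)^2 dθ and the radical becomes sqrt(r**2 + 1) = sec(θ) by the Pythagorean identity.
Integrate the resulting trig expression in θ, then back-substitute tan(θ) = r, sec(θ) = sqrt(r**2 + 1) (absorbing any constant into C).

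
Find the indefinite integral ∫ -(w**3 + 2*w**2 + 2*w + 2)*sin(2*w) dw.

w**3*cos(2*w)/2 - 3*w**2*sin(2*w)/4 + w**2*cos(2*w) - w*sin(2*w) + w*cos(2*w)/4 - sin(2*w)/8 + cos(2*w)/2 + C

Use integration by parts with u = w**3 + 2*w**2 + 2*w + 2, dv = -sin(2*w) dw, so v = cos(2*w)/2.
Apply parts 3 times (tabular method): alternate signs, differentiate u down to 0, integrate dv up.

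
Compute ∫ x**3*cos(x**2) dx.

x**2*sin(x**2)/2 + cos(x**2)/2 + C

Let u = x², du = 2x dx; rewrite as (1/2)∫ u^1·cos(1u) du.
Now integrate by parts 1 time.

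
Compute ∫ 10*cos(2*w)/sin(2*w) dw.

Let u = sin(2*w), so du = (2*cos(2*w)) dw.
Rewriting, the integral becomes 5·∫ 1/u du = 5·log(u).
Substituting back, u = sin(2*w).

5*log(sin(2*w)) + C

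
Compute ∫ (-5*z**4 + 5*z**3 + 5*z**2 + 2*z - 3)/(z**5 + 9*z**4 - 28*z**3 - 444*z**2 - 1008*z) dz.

Factor the denominator: z*(z - 7)*(z + 4)*(z + 6)**2.
Partial-fraction decomposition: 9059/(2028*(z + 6)) + 2465/(52*(z + 6)**2) - 1531/(176*(z + 4)) - 10034/(13013*(z - 7)) + 1/(336*z).
Integrate each term; A/(z−a) gives A·log|z−a|; A/(z−a)² gives −A/(z−a).

log(z)/336 - 10034*log(z - 7)/13013 - 1531*log(z + 4)/176 + 9059*log(z + 6)/2028 - 2465/(52*z + 312) + C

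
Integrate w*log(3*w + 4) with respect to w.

Use integration by parts with u = log(3*w + 4), dv = w dw.
Then du = 3/(3*w + 4) dw and v = w**2/2.

w**2*log(3*w + 4)/2 - w**2/4 + 2*w/3 - 8*log(3*w + 4)/9 + C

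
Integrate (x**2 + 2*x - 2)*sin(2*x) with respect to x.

Use integration by parts with u = x**2 + 2*x - 2, dv = sin(2*x) dx, so v = -cos(2*x)/2.
Apply parts 2 times (tabular method): alternate signs, differentiate u down to 0, integrate dv up.

-x**2*cos(2*x)/2 + x*sin(2*x)/2 - x*cos(2*x) + sin(2*x)/2 + 5*cos(2*x)/4 + C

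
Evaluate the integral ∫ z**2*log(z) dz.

Use integration by parts with u = log(z), dv = z**2 dz.
Then du = 1/z dz and v = z**3/3.

z**3*log(z)/3 - z**3/9 + C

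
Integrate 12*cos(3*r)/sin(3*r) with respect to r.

Let u = sin(3*r), so du = (3*cos(3*r)) dr.
Rewriting, the integral becomes 4·∫ 1/u du = 4·log(u).
Substituting back, u = sin(3*r).

4*log(sin(3*r)) + C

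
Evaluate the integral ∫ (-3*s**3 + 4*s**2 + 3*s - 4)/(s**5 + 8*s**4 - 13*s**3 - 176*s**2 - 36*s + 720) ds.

-2*log(s - 4)/21 + 3*log(s - 2)/280 + 52*log(s + 3)/105 - 76*log(s + 5)/21 + 77*log(s + 6)/24 + C

Factor the denominator: (s - 4)*(s - 2)*(s + 3)*(s + 5)*(s + 6).
Partial-fraction decomposition: 77/(24*(s + 6)) - 76/(21*(s + 5)) + 52/(105*(s + 3)) + 3/(280*(s - 2)) - 2/(21*(s - 4)).
Integrate each term: A/(s−a) contributes A·log|s−a|.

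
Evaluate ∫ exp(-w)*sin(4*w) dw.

Let I denote the integral. Integrate by parts with u = sin(4*w), dv = exp(-w) dw, so v = -exp(-w): I = -exp(-w)*sin(4*w) + 4·∫ exp(-w)*cos(4*w) dw.
Apply parts again with u = cos(4*w), dv = exp(-w) dw: ∫ exp(-w)*cos(4*w) dw = -exp(-w)*cos(4*w) − 4·I. Substituting back brings back I: I = -exp(-w)*sin(4*w) - 4*exp(-w)*cos(4*w) − 16·I.
Solving for I: (1 + 16)·I equals the remaining terms, so I = (1/17)·(-exp(-w)*sin(4*w) - 4*exp(-w)*cos(4*w)).

-exp(-w)*sin(4*w)/17 - 4*exp(-w)*cos(4*w)/17 + C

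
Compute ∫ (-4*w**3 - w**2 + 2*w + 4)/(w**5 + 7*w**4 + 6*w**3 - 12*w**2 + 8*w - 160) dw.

-log(w - 2)/12 - 59*log(w + 4)/30 + 67*log(w + 5)/29 - 151*log(w**2 + 4)/1160 - 43*atan(w/2)/580 + C

Factor the denominator: (w - 2)*(w + 4)*(w + 5)*(w**2 + 4).
Partial-fraction decomposition: -(151*w + 86)/(580*(w**2 + 4)) + 67/(29*(w + 5)) - 59/(30*(w + 4)) - 1/(12*(w - 2)).
Integrate each term; A/(w−a) gives A·log|w−a|; the (Bw+D)/(w²+p²) term gives a log and an atan.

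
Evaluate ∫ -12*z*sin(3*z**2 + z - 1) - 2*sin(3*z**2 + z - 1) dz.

2*cos(3*z**2 + z - 1) + C

Let u = 3*z**2 + z - 1, so du = (6*z + 1) dz.
Rewriting, the integral becomes -2·∫ sin(u) du = -2·-cos(u).
Substituting back, u = 3*z**2 + z - 1.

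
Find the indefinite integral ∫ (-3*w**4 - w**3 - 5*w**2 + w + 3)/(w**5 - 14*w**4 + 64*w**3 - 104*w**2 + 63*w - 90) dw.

Factor the denominator: (w - 6)*(w - 5)*(w - 3)*(w**2 + 1).
Partial-fraction decomposition: -(231*w + 128)/(4810*(w**2 + 1)) - 103/(20*(w - 3)) + 2117/(52*(w - 5)) - 1425/(37*(w - 6)).
Integrate each term; A/(w−a) gives A·log|w−a|; the (Bw+D)/(w²+p²) term gives a log and an atan.

-1425*log(w - 6)/37 + 2117*log(w - 5)/52 - 103*log(w - 3)/20 - 231*log(w**2 + 1)/9620 - 64*atan(w)/2405 + C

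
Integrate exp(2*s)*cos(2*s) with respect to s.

exp(2*s)*sin(2*s)/4 + exp(2*s)*cos(2*s)/4 + C

Let I denote the integral. Integrate by parts with u = cos(2*s), dv = exp(2*s) ds, so v = exp(2*s)/2: I = exp(2*s)*cos(2*s)/2 + ∫ exp(2*s)*sin(2*s) ds.
Apply parts again with u = sin(2*s), dv = exp(2*s) ds: ∫ exp(2*s)*sin(2*s) ds = exp(2*s)*sin(2*s)/2 − I. Substituting back brings back I: I = exp(2*s)*sin(2*s)/2 + exp(2*s)*cos(2*s)/2 − I.
Solving for I: (1 + 1)·I equals the remaining terms, so I = (1/2)·(exp(2*s)*sin(2*s)/2 + exp(2*s)*cos(2*s)/2).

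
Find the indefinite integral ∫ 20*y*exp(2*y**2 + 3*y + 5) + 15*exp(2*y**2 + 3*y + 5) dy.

5*exp(2*y**2 + 3*y + 5) + C

Let u = 2*y**2 + 3*y + 5, so du = (4*y + 3) dy.
Rewriting, the integral becomes 5·∫ e^u du = 5·e^u.
Substituting back, u = 2*y**2 + 3*y + 5.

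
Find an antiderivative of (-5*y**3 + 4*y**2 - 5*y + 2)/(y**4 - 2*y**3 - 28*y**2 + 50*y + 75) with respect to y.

Factor the denominator: (y - 5)*(y - 3)*(y + 1)*(y + 5).
Partial-fraction decomposition: -47/(20*(y + 5)) + 1/(6*(y + 1)) + 7/(4*(y - 3)) - 137/(30*(y - 5)).
Integrate each term: A/(y−a) contributes A·log|y−a|.

-137*log(y - 5)/30 + 7*log(y - 3)/4 + log(y + 1)/6 - 47*log(y + 5)/20 + C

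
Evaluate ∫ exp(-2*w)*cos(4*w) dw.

exp(-2*w)*sin(4*w)/5 - exp(-2*w)*cos(4*w)/10 + C

Let I denote the integral. Integrate by parts with u = cos(4*w), dv = exp(-2*w) dw, so v = -exp(-2*w)/2: I = -exp(-2*w)*cos(4*w)/2 − 2·∫ exp(-2*w)*sin(4*w) dw.
Apply parts again with u = sin(4*w), dv = exp(-2*w) dw: ∫ exp(-2*w)*sin(4*w) dw = -exp(-2*w)*sin(4*w)/2 + 2·I. Substituting back brings back I: I = exp(-2*w)*sin(4*w) - exp(-2*w)*cos(4*w)/2 − 4·I.
Solving for I: (1 + 4)·I equals the remaining terms, so I = (1/5)·(exp(-2*w)*sin(4*w) - exp(-2*w)*cos(4*w)/2).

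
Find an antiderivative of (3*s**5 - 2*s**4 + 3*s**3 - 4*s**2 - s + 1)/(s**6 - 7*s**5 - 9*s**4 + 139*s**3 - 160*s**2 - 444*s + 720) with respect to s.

2099*log(s - 5)/189 - 1893*log(s - 3)/245 - 71*log(s - 2)/72 - 33*log(s + 2)/280 + 3835*log(s + 4)/5292 + 61/(7*s - 21) + C

Factor the denominator: (s - 5)*(s - 3)**2*(s - 2)*(s + 2)*(s + 4).
Partial-fraction decomposition: 3835/(5292*(s + 4)) - 33/(280*(s + 2)) - 71/(72*(s - 2)) - 1893/(245*(s - 3)) - 61/(7*(s - 3)**2) + 2099/(189*(s - 5)).
Integrate each term; A/(s−a) gives A·log|s−a|; A/(s−a)² gives −A/(s−a).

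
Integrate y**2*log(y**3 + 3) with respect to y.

y**3*log(y**3 + 3)/3 - y**3/3 + log(y**3 + 3) + C

Let u = y**3 + 3, so du = (3*y**2) dy.
The integral becomes (1/3)·∫ log(u) du; integrate by parts with u′=log(u), dv′=du.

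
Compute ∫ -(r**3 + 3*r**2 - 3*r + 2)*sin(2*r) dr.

r**3*cos(2*r)/2 - 3*r**2*sin(2*r)/4 + 3*r**2*cos(2*r)/2 - 3*r*sin(2*r)/2 - 9*r*cos(2*r)/4 + 9*sin(2*r)/8 + cos(2*r)/4 + C

Use integration by parts with u = r**3 + 3*r**2 - 3*r + 2, dv = -sin(2*r) dr, so v = cos(2*r)/2.
Apply parts 3 times (tabular method): alternate signs, differentiate u down to 0, integrate dv up.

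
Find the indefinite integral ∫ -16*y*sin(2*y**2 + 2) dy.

4*cos(2*y**2 + 2) + C

Let u = 2*y**2 + 2, so du = (4*y) dy.
Rewriting, the integral becomes -4·∫ sin(u) du = -4·-cos(u).
Substituting back, u = 2*y**2 + 2.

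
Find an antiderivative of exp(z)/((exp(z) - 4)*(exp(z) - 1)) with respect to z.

log(exp(z) - 4)/3 - log(exp(z) - 1)/3 + C

Let u = e^z, du = e^z dz.
The integral becomes ∫ du/((u-1)(u-4)); decompose into partial fractions.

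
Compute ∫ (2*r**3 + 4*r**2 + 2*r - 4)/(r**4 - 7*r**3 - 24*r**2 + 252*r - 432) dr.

73*log(r - 6)/9 - 49*log(r - 4)/5 + 92*log(r - 3)/27 + 38*log(r + 6)/135 + C

Factor the denominator: (r - 6)*(r - 4)*(r - 3)*(r + 6).
Partial-fraction decomposition: 38/(135*(r + 6)) + 92/(27*(r - 3)) - 49/(5*(r - 4)) + 73/(9*(r - 6)).
Integrate each term: A/(r−a) contributes A·log|r−a|.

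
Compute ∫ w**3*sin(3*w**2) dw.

-w**2*cos(3*w**2)/6 + sin(3*w**2)/18 + C

Let u = w², du = 2w dw; rewrite as (1/2)∫ u^1·sin(3u) du.
Now integrate by parts 1 time.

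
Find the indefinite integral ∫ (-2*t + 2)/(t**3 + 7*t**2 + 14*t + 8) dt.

4*log(t + 1)/3 - 3*log(t + 2) + 5*log(t + 4)/3 + C

Factor the denominator: (t + 1)*(t + 2)*(t + 4).
Partial-fraction decomposition: 5/(3*(t + 4)) - 3/(t + 2) + 4/(3*(t + 1)).
Integrate each term: A/(t−a) contributes A·log|t−a|.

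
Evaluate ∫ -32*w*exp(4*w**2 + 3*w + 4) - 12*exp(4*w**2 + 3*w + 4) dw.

Let u = 4*w**2 + 3*w + 4, so du = (8*w + 3) dw.
Rewriting, the integral becomes -4·∫ e^u du = -4·e^u.
Substituting back, u = 4*w**2 + 3*w + 4.

-4*exp(4*w**2 + 3*w + 4) + C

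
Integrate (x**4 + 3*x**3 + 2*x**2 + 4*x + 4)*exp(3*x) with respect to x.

Use integration by parts with u = x**4 + 3*x**3 + 2*x**2 + 4*x + 4, dv = exp(3*x) dx, so v = exp(3*x)/3.
Apply parts 4 times (tabular method): alternate signs, differentiate u down to 0, integrate dv up.

(27*x**4 + 45*x**3 + 9*x**2 + 102*x + 74)*exp(3*x)/81 + C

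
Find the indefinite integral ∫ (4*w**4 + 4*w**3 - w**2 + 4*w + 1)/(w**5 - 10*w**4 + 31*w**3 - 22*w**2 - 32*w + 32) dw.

-1117*log(w - 4)/300 + 101*log(w - 2)/12 - 2*log(w - 1)/3 - 2*log(w + 1)/75 - 427/(10*w - 40) + C

Factor the denominator: (w - 4)**2*(w - 2)*(w - 1)*(w + 1).
Partial-fraction decomposition: -2/(75*(w + 1)) - 2/(3*(w - 1)) + 101/(12*(w - 2)) - 1117/(300*(w - 4)) + 427/(10*(w - 4)**2).
Integrate each term; A/(w−a) gives A·log|w−a|; A/(w−a)² gives −A/(w−a).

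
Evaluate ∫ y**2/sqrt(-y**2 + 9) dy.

Substitute y = 3·sin(θ), so dy = 3·cos(θ) dθ and the radical becomes sqrt(-y**2 + 9) = 3·cos(θ) by the Pythagorean identity.
Integrate the resulting trig expression in θ, then back-substitute θ = asin(y/3), sin(θ) = y/3, cos(θ) = sqrt(-y**2 + 9)/3 (absorbing any constant into C).

-y*sqrt(-y**2 + 9)/2 + 9*asin(y/3)/2 + C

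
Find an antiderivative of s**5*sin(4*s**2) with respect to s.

Let u = s², du = 2s ds; rewrite as (1/2)∫ u^2·sin(4u) du.
Now integrate by parts 2 times.

-s**4*cos(4*s**2)/8 + s**2*sin(4*s**2)/16 + cos(4*s**2)/64 + C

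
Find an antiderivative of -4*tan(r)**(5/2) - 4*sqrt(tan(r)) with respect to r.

Let u = tan(r), so du = (tan(r)**2 + 1) dr.
Rewriting, the integral becomes -4·∫ √u du = -4·(2/3)u^(3/2).
Substituting back, u = tan(r).

-8*tan(r)**(3/2)/3 + C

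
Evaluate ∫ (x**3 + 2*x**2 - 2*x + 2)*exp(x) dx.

Use integration by parts with u = x**3 + 2*x**2 - 2*x + 2, dv = exp(x) dx, so v = exp(x).
Apply parts 3 times (tabular method): alternate signs, differentiate u down to 0, integrate dv up.

(x**3 - x**2 + 2)*exp(x) + C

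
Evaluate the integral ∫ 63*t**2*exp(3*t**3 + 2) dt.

Let u = 3*t**3 + 2, so du = (9*t**2) dt.
Rewriting, the integral becomes 7·∫ e^u du = 7·e^u.
Substituting back, u = 3*t**3 + 2.

7*exp(3*t**3 + 2) + C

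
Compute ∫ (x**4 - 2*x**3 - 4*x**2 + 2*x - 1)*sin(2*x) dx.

Use integration by parts with u = x**4 - 2*x**3 - 4*x**2 + 2*x - 1, dv = sin(2*x) dx, so v = -cos(2*x)/2.
Apply parts 4 times (tabular method): alternate signs, differentiate u down to 0, integrate dv up.

-x**4*cos(2*x)/2 + x**3*sin(2*x) + x**3*cos(2*x) - 3*x**2*sin(2*x)/2 + 7*x**2*cos(2*x)/2 - 7*x*sin(2*x)/2 - 5*x*cos(2*x)/2 + 5*sin(2*x)/4 - 5*cos(2*x)/4 + C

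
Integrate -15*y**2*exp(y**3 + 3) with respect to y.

-5*exp(y**3 + 3) + C

Let u = y**3 + 3, so du = (3*y**2) dy.
Rewriting, the integral becomes -5·∫ e^u du = -5·e^u.
Substituting back, u = y**3 + 3.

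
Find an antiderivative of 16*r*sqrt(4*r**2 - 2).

4*(4*r**2 - 2)**(3/2)/3 + C

Let u = 4*r**2 - 2, so du = (8*r) dr.
Rewriting, the integral becomes 2·∫ √u du = 2·(2/3)u^(3/2).
Substituting back, u = 4*r**2 - 2.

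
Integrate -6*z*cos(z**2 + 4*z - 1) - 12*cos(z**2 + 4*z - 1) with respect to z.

-3*sin(z**2 + 4*z - 1) + C

Let u = z**2 + 4*z - 1, so du = (2*z + 4) dz.
Rewriting, the integral becomes -3·∫ cos(u) du = -3·sin(u).
Substituting back, u = z**2 + 4*z - 1.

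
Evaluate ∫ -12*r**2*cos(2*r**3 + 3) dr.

-2*sin(2*r**3 + 3) + C

Let u = 2*r**3 + 3, so du = (6*r**2) dr.
Rewriting, the integral becomes -2·∫ cos(u) du = -2·sin(u).
Substituting back, u = 2*r**3 + 3.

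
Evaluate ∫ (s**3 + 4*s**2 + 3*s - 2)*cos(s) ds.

s**3*sin(s) + 4*s**2*sin(s) + 3*s**2*cos(s) - 3*s*sin(s) + 8*s*cos(s) - 10*sin(s) - 3*cos(s) + C

Use integration by parts with u = s**3 + 4*s**2 + 3*s - 2, dv = cos(s) ds, so v = sin(s).
Apply parts 3 times (tabular method): alternate signs, differentiate u down to 0, integrate dv up.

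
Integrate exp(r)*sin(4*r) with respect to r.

exp(r)*sin(4*r)/17 - 4*exp(r)*cos(4*r)/17 + C

Let I denote the integral. Integrate by parts with u = sin(4*r), dv = exp(r) dr, so v = exp(r): I = exp(r)*sin(4*r) − 4·∫ exp(r)*cos(4*r) dr.
Apply parts again with u = cos(4*r), dv = exp(r) dr: ∫ exp(r)*cos(4*r) dr = exp(r)*cos(4*r) + 4·I. Substituting back brings back I: I = exp(r)*sin(4*r) - 4*exp(r)*cos(4*r) − 16·I.
Solving for I: (1 + 16)·I equals the remaining terms, so I = (1/17)·(exp(r)*sin(4*r) - 4*exp(r)*cos(4*r)).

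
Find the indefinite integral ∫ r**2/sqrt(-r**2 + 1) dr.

Substitute r = sin(θ), so dr = cos(θ) dθ and the radical becomes sqrt(-r**2 + 1) = cos(θ) by the Pythagorean identity.
Integrate the resulting trig expression in θ, then back-substitute θ = asin(r), sin(θ) = r, cos(θ) = sqrt(-r**2 + 1) (absorbing any constant into C).

-r*sqrt(-r**2 + 1)/2 + asin(r)/2 + C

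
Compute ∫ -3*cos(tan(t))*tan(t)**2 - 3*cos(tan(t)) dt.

Let u = tan(t), so du = (tan(t)**2 + 1) dt.
Rewriting, the integral becomes -3·∫ cos(u) du = -3·sin(u).
Substituting back, u = tan(t).

-3*sin(tan(t)) + C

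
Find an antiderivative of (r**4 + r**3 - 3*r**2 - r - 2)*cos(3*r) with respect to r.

Use integration by parts with u = r**4 + r**3 - 3*r**2 - r - 2, dv = cos(3*r) dr, so v = sin(3*r)/3.
Apply parts 4 times (tabular method): alternate signs, differentiate u down to 0, integrate dv up.

r**4*sin(3*r)/3 + r**3*sin(3*r)/3 + 4*r**3*cos(3*r)/9 - 13*r**2*sin(3*r)/9 + r**2*cos(3*r)/3 - 5*r*sin(3*r)/9 - 26*r*cos(3*r)/27 - 28*sin(3*r)/81 - 5*cos(3*r)/27 + C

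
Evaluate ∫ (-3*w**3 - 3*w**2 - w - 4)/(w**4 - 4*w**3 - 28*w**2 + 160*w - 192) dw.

Factor the denominator: (w - 4)**2*(w - 2)*(w + 6).
Partial-fraction decomposition: -271/(400*(w + 6)) - 21/(16*(w - 2)) - 101/(100*(w - 4)) - 62/(5*(w - 4)**2).
Integrate each term; A/(w−a) gives A·log|w−a|; A/(w−a)² gives −A/(w−a).

-101*log(w - 4)/100 - 21*log(w - 2)/16 - 271*log(w + 6)/400 + 62/(5*w - 20) + C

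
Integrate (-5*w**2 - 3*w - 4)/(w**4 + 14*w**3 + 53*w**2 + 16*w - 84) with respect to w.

Factor the denominator: (w - 1)*(w + 2)*(w + 6)*(w + 7).
Partial-fraction decomposition: 57/(10*(w + 7)) - 83/(14*(w + 6)) + 3/(10*(w + 2)) - 1/(14*(w - 1)).
Integrate each term: A/(w−a) contributes A·log|w−a|.

-log(w - 1)/14 + 3*log(w + 2)/10 - 83*log(w + 6)/14 + 57*log(w + 7)/10 + C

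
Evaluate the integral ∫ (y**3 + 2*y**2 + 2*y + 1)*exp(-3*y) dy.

(-3*y**3 - 9*y**2 - 12*y - 7)*exp(-3*y)/9 + C

Use integration by parts with u = y**3 + 2*y**2 + 2*y + 1, dv = exp(-3*y) dy, so v = -exp(-3*y)/3.
Apply parts 3 times (tabular method): alternate signs, differentiate u down to 0, integrate dv up.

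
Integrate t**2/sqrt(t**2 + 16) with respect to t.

Substitute t = 4·tan(θ), so dt = 4·sec(θ)^2 dθ and the radical becomes sqrt(t**2 + 16) = 4·sec(θ) by the Pythagorean identity.
Integrate the resulting trig expression in θ, then back-substitute tan(θ) = t/4, sec(θ) = sqrt(t**2 + 16)/4 (absorbing any constant into C).

t*sqrt(t**2 + 16)/2 - 8*log(t + sqrt(t**2 + 16)) + C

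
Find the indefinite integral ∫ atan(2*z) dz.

Use integration by parts with u = arctan(2*z), dv = dz.
Then du = 2/(4*z**2 + 1) dz.

z*atan(2*z) - log(4*z**2 + 1)/4 + C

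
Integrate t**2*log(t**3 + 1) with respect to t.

Let u = t**3 + 1, so du = (3*t**2) dt.
The integral becomes (1/3)·∫ log(u) du; integrate by parts with u′=log(u), dv′=du.

t**3*log(t**3 + 1)/3 - t**3/3 + log(t**3 + 1)/3 + C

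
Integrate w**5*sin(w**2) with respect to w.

-w**4*cos(w**2)/2 + w**2*sin(w**2) + cos(w**2) + C

Let u = w², du = 2w dw; rewrite as (1/2)∫ u^2·sin(1u) du.
Now integrate by parts 2 times.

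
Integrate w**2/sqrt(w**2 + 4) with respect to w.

Substitute w = 2·tan(θ), so dw = 2·sec(θ)^2 dθ and the radical becomes sqrt(w**2 + 4) = 2·sec(θ) by the Pythagorean identity.
Integrate the resulting trig expression in θ, then back-substitute tan(θ) = w/2, sec(θ) = sqrt(w**2 + 4)/2 (absorbing any constant into C).

w*sqrt(w**2 + 4)/2 - 2*log(w + sqrt(w**2 + 4)) + C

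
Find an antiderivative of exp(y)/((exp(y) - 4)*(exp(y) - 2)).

Let u = e^y, du = e^y dy.
The integral becomes ∫ du/((u-4)(u-2)); decompose into partial fractions.

log(exp(y) - 4)/2 - log(exp(y) - 2)/2 + C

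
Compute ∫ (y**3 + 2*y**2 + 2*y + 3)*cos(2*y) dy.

Use integration by parts with u = y**3 + 2*y**2 + 2*y + 3, dv = cos(2*y) dy, so v = sin(2*y)/2.
Apply parts 3 times (tabular method): alternate signs, differentiate u down to 0, integrate dv up.

y**3*sin(2*y)/2 + y**2*sin(2*y) + 3*y**2*cos(2*y)/4 + y*sin(2*y)/4 + y*cos(2*y) + sin(2*y) + cos(2*y)/8 + C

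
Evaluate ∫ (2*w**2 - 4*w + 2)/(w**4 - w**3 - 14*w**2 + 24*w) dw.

log(w)/12 + 8*log(w - 3)/21 - log(w - 2)/6 - 25*log(w + 4)/84 + C

Factor the denominator: w*(w - 3)*(w - 2)*(w + 4).
Partial-fraction decomposition: -25/(84*(w + 4)) - 1/(6*(w - 2)) + 8/(21*(w - 3)) + 1/(12*w).
Integrate each term: A/(w−a) contributes A·log|w−a|.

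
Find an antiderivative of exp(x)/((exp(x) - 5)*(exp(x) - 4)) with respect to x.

Let u = e^x, du = e^x dx.
The integral becomes ∫ du/((u-5)(u-4)); decompose into partial fractions.

log(exp(x) - 5) - log(exp(x) - 4) + C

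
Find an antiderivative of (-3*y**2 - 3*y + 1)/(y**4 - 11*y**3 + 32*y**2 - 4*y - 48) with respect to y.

-125*log(y - 6)/56 + 59*log(y - 4)/20 - 17*log(y - 2)/24 - log(y + 1)/105 + C

Factor the denominator: (y - 6)*(y - 4)*(y - 2)*(y + 1).
Partial-fraction decomposition: -1/(105*(y + 1)) - 17/(24*(y - 2)) + 59/(20*(y - 4)) - 125/(56*(y - 6)).
Integrate each term: A/(y−a) contributes A·log|y−a|.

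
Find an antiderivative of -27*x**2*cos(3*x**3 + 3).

Let u = 3*x**3 + 3, so du = (9*x**2) dx.
Rewriting, the integral becomes -3·∫ cos(u) du = -3·sin(u).
Substituting back, u = 3*x**3 + 3.

-3*sin(3*x**3 + 3) + C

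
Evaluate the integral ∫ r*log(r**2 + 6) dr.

Let u = r**2 + 6, so du = (2*r) dr.
The integral becomes (1/2)·∫ log(u) du; integrate by parts with u′=log(u), dv′=du.

r**2*log(r**2 + 6)/2 - r**2/2 + 3*log(r**2 + 6) + C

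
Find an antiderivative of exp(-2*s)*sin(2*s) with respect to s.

-exp(-2*s)*sin(2*s)/4 - exp(-2*s)*cos(2*s)/4 + C

Let I denote the integral. Integrate by parts with u = sin(2*s), dv = exp(-2*s) ds, so v = -exp(-2*s)/2: I = -exp(-2*s)*sin(2*s)/2 + ∫ exp(-2*s)*cos(2*s) ds.
Apply parts again with u = cos(2*s), dv = exp(-2*s) ds: ∫ exp(-2*s)*cos(2*s) ds = -exp(-2*s)*cos(2*s)/2 − I. Substituting back brings back I: I = -exp(-2*s)*sin(2*s)/2 - exp(-2*s)*cos(2*s)/2 − I.
Solving for I: (1 + 1)·I equals the remaining terms, so I = (1/2)·(-exp(-2*s)*sin(2*s)/2 - exp(-2*s)*cos(2*s)/2).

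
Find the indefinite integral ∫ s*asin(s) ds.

Use integration by parts with u = arcsin(s), dv = s ds.
Then du = 1/sqrt(-s**2 + 1) ds.

s**2*asin(s)/2 + s*sqrt(-s**2 + 1)/4 - asin(s)/4 + C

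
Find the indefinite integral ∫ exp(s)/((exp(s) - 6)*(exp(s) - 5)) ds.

Let u = e^s, du = e^s ds.
The integral becomes ∫ du/((u-6)(u-5)); decompose into partial fractions.

log(exp(s) - 6) - log(exp(s) - 5) + C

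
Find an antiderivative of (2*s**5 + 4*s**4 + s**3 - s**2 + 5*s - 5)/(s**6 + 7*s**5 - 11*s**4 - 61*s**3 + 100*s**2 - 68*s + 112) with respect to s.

Factor the denominator: (s - 2)**2*(s + 4)*(s + 7)*(s**2 + 1).
Partial-fraction decomposition: 3*(5*s - 3)/(425*(s**2 + 1)) + 12221/(6075*(s + 7)) - 1129/(1836*(s + 4)) + 13801/(24300*(s - 2)) + 137/(270*(s - 2)**2).
Integrate each term; A/(s−a) gives A·log|s−a|; the (Bs+D)/(s²+p²) term gives a log and an atan.

13801*log(s - 2)/24300 - 1129*log(s + 4)/1836 + 12221*log(s + 7)/6075 + 3*log(s**2 + 1)/170 - 9*atan(s)/425 - 137/(270*s - 540) + C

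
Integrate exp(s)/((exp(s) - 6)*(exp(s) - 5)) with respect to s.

Let u = e^s, du = e^s ds.
The integral becomes ∫ du/((u-6)(u-5)); decompose into partial fractions.

log(exp(s) - 6) - log(exp(s) - 5) + C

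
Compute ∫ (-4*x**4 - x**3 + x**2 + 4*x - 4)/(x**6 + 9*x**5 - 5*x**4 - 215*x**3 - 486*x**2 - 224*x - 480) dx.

Factor the denominator: (x - 5)*(x + 4)**2*(x + 6)*(x**2 + 1).
Partial-fraction decomposition: -(2231*x - 1546)/(139009*(x**2 + 1)) + 1240/(407*(x + 6)) - 68333/(23409*(x + 4)) + 482/(153*(x + 4)**2) - 1292/(11583*(x - 5)).
Integrate each term; A/(x−a) gives A·log|x−a|; the (Bx+D)/(x²+p²) term gives a log and an atan.

-1292*log(x - 5)/11583 - 68333*log(x + 4)/23409 + 1240*log(x + 6)/407 - 2231*log(x**2 + 1)/278018 + 1546*atan(x)/139009 - 482/(153*x + 612) + C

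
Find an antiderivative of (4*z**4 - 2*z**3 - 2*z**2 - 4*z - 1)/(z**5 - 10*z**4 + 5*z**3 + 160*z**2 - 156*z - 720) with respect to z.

Factor the denominator: (z - 6)*(z - 5)*(z - 4)*(z + 2)*(z + 3).
Partial-fraction decomposition: 53/(72*(z + 3)) - 79/(336*(z + 2)) + 121/(12*(z - 4)) - 2179/(56*(z - 5)) + 4655/(144*(z - 6)).
Integrate each term: A/(z−a) contributes A·log|z−a|.

4655*log(z - 6)/144 - 2179*log(z - 5)/56 + 121*log(z - 4)/12 - 79*log(z + 2)/336 + 53*log(z + 3)/72 + C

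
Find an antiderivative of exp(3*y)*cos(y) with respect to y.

exp(3*y)*sin(y)/10 + 3*exp(3*y)*cos(y)/10 + C

Let I denote the integral. Integrate by parts with u = cos(y), dv = exp(3*y) dy, so v = exp(3*y)/3: I = exp(3*y)*cos(y)/3 + (1/3)·∫ exp(3*y)*sin(y) dy.
Apply parts again with u = sin(y), dv = exp(3*y) dy: ∫ exp(3*y)*sin(y) dy = exp(3*y)*sin(y)/3 − (1/3)·I. Substituting back brings back I: I = exp(3*y)*sin(y)/9 + exp(3*y)*cos(y)/3 − (1/9)·I.
Solving for I: (1 + 1/9)·I equals the remaining terms, so I = (9/10)·(exp(3*y)*sin(y)/9 + exp(3*y)*cos(y)/3).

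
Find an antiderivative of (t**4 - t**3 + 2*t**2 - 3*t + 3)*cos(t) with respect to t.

Use integration by parts with u = t**4 - t**3 + 2*t**2 - 3*t + 3, dv = cos(t) dt, so v = sin(t).
Apply parts 4 times (tabular method): alternate signs, differentiate u down to 0, integrate dv up.

t**4*sin(t) - t**3*sin(t) + 4*t**3*cos(t) - 10*t**2*sin(t) - 3*t**2*cos(t) + 3*t*sin(t) - 20*t*cos(t) + 23*sin(t) + 3*cos(t) + C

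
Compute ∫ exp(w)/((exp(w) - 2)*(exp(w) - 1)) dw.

log(exp(w) - 2) - log(exp(w) - 1) + C

Let u = e^w, du = e^w dw.
The integral becomes ∫ du/((u-1)(u-2)); decompose into partial fractions.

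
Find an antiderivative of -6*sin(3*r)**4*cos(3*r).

Let u = sin(3*r), so du = (3*cos(3*r)) dr.
Rewriting, the integral becomes -2·∫ u^4 du = -2·u^5/5.
Substituting back, u = sin(3*r).

-2*sin(3*r)**5/5 + C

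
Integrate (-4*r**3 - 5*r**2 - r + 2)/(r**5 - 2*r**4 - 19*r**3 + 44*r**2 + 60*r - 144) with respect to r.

339*log(r - 3)/175 - 13*log(r - 2)/6 - 2*log(r + 2)/25 + 13*log(r + 4)/42 + 22/(5*r - 15) + C

Factor the denominator: (r - 3)**2*(r - 2)*(r + 2)*(r + 4).
Partial-fraction decomposition: 13/(42*(r + 4)) - 2/(25*(r + 2)) - 13/(6*(r - 2)) + 339/(175*(r - 3)) - 22/(5*(r - 3)**2).
Integrate each term; A/(r−a) gives A·log|r−a|; A/(r−a)² gives −A/(r−a).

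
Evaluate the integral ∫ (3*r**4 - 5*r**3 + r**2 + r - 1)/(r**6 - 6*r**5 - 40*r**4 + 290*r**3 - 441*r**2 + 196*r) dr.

-log(r)/196 + 5543*log(r - 7)/10584 - 467*log(r - 4)/1188 + 5*log(r - 1)/1152 - 8959*log(r + 7)/68992 + 1/(144*r - 144) + C

Factor the denominator: r*(r - 7)*(r - 4)*(r - 1)**2*(r + 7).
Partial-fraction decomposition: -8959/(68992*(r + 7)) + 5/(1152*(r - 1)) - 1/(144*(r - 1)**2) - 467/(1188*(r - 4)) + 5543/(10584*(r - 7)) - 1/(196*r).
Integrate each term; A/(r−a) gives A·log|r−a|; A/(r−a)² gives −A/(r−a).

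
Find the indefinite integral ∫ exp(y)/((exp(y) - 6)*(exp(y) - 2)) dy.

log(exp(y) - 6)/4 - log(exp(y) - 2)/4 + C

Let u = e^y, du = e^y dy.
The integral becomes ∫ du/((u-6)(u-2)); decompose into partial fractions.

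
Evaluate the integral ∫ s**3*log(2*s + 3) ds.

s**4*log(2*s + 3)/4 - s**4/16 + s**3/8 - 9*s**2/32 + 27*s/32 - 81*log(2*s + 3)/64 + C

Use integration by parts with u = log(2*s + 3), dv = s**3 ds.
Then du = 2/(2*s + 3) ds and v = s**4/4.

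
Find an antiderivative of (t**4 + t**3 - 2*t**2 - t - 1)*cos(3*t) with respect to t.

Use integration by parts with u = t**4 + t**3 - 2*t**2 - t - 1, dv = cos(3*t) dt, so v = sin(3*t)/3.
Apply parts 4 times (tabular method): alternate signs, differentiate u down to 0, integrate dv up.

t**4*sin(3*t)/3 + t**3*sin(3*t)/3 + 4*t**3*cos(3*t)/9 - 10*t**2*sin(3*t)/9 + t**2*cos(3*t)/3 - 5*t*sin(3*t)/9 - 20*t*cos(3*t)/27 - 7*sin(3*t)/81 - 5*cos(3*t)/27 + C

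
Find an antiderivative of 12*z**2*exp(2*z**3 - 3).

2*exp(2*z**3 - 3) + C

Let u = 2*z**3 - 3, so du = (6*z**2) dz.
Rewriting, the integral becomes 2·∫ e^u du = 2·e^u.
Substituting back, u = 2*z**3 - 3.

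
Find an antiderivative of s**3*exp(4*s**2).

(4*s**2 - 1)*exp(4*s**2)/32 + C

Let u = s², du = 2s ds; rewrite as (1/2)∫ u^1·exp(4u) du.
Now integrate by parts 1 time.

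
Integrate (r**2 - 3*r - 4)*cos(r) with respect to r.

Use integration by parts with u = r**2 - 3*r - 4, dv = cos(r) dr, so v = sin(r).
Apply parts 2 times (tabular method): alternate signs, differentiate u down to 0, integrate dv up.

r**2*sin(r) - 3*r*sin(r) + 2*r*cos(r) - 6*sin(r) - 3*cos(r) + C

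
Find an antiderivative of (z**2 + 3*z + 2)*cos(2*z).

Use integration by parts with u = z**2 + 3*z + 2, dv = cos(2*z) dz, so v = sin(2*z)/2.
Apply parts 2 times (tabular method): alternate signs, differentiate u down to 0, integrate dv up.

z**2*sin(2*z)/2 + 3*z*sin(2*z)/2 + z*cos(2*z)/2 + 3*sin(2*z)/4 + 3*cos(2*z)/4 + C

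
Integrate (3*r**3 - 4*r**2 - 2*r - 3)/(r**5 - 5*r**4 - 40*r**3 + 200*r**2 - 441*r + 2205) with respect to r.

102*log(r - 7)/203 - 131*log(r - 5)/408 - 607*log(r + 7)/4872 - 14*log(r**2 + 9)/493 + 71*atan(r/3)/986 + C

Factor the denominator: (r - 7)*(r - 5)*(r + 7)*(r**2 + 9).
Partial-fraction decomposition: -(56*r - 213)/(986*(r**2 + 9)) - 607/(4872*(r + 7)) - 131/(408*(r - 5)) + 102/(203*(r - 7)).
Integrate each term; A/(r−a) gives A·log|r−a|; the (Br+D)/(r²+p²) term gives a log and an atan.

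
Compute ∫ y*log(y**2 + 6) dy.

y**2*log(y**2 + 6)/2 - y**2/2 + 3*log(y**2 + 6) + C

Let u = y**2 + 6, so du = (2*y) dy.
The integral becomes (1/2)·∫ log(u) du; integrate by parts with u′=log(u), dv′=du.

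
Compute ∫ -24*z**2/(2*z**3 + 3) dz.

Let u = 2*z**3 + 3, so du = (6*z**2) dz.
Rewriting, the integral becomes -4·∫ 1/u du = -4·log(u).
Substituting back, u = 2*z**3 + 3.

-4*log(2*z**3 + 3) + C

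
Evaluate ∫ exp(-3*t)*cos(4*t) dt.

Let I denote the integral. Integrate by parts with u = cos(4*t), dv = exp(-3*t) dt, so v = -exp(-3*t)/3: I = -exp(-3*t)*cos(4*t)/3 − (4/3)·∫ exp(-3*t)*sin(4*t) dt.
Apply parts again with u = sin(4*t), dv = exp(-3*t) dt: ∫ exp(-3*t)*sin(4*t) dt = -exp(-3*t)*sin(4*t)/3 + (4/3)·I. Substituting back brings back I: I = 4*exp(-3*t)*sin(4*t)/9 - exp(-3*t)*cos(4*t)/3 − (16/9)·I.
Solving for I: (1 + 16/9)·I equals the remaining terms, so I = (9/25)·(4*exp(-3*t)*sin(4*t)/9 - exp(-3*t)*cos(4*t)/3).

4*exp(-3*t)*sin(4*t)/25 - 3*exp(-3*t)*cos(4*t)/25 + C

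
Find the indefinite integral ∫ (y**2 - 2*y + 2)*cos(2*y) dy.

Use integration by parts with u = y**2 - 2*y + 2, dv = cos(2*y) dy, so v = sin(2*y)/2.
Apply parts 2 times (tabular method): alternate signs, differentiate u down to 0, integrate dv up.

y**2*sin(2*y)/2 - y*sin(2*y) + y*cos(2*y)/2 + 3*sin(2*y)/4 - cos(2*y)/2 + C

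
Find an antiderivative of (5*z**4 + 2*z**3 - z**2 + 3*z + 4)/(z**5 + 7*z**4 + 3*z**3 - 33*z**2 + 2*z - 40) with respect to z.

Factor the denominator: (z - 2)*(z + 4)*(z + 5)*(z**2 + 1).
Partial-fraction decomposition: -(57*z + 469)/(2210*(z**2 + 1)) + 2839/(182*(z + 5)) - 188/(17*(z + 4)) + 17/(35*(z - 2)).
Integrate each term; A/(z−a) gives A·log|z−a|; the (Bz+D)/(z²+p²) term gives a log and an atan.

17*log(z - 2)/35 - 188*log(z + 4)/17 + 2839*log(z + 5)/182 - 57*log(z**2 + 1)/4420 - 469*atan(z)/2210 + C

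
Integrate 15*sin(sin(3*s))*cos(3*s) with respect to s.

Let u = sin(3*s), so du = (3*cos(3*s)) ds.
Rewriting, the integral becomes 5·∫ sin(u) du = 5·-cos(u).
Substituting back, u = sin(3*s).

-5*cos(sin(3*s)) + C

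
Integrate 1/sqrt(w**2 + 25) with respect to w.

log(w + sqrt(w**2 + 25)) + C

Substitute w = 5·tan(θ), so dw = 5·sec(θ)^2 dθ and the radical becomes sqrt(w**2 + 25) = 5·sec(θ) by the Pythagorean identity.
Integrate the resulting trig expression in θ, then back-substitute tan(θ) = w/5, sec(θ) = sqrt(w**2 + 25)/5 (absorbing any constant into C).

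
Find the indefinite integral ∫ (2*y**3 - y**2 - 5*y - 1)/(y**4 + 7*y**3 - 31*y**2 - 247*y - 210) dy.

Factor the denominator: (y - 6)*(y + 1)*(y + 5)*(y + 7).
Partial-fraction decomposition: 701/(156*(y + 7)) - 251/(88*(y + 5)) - 1/(168*(y + 1)) + 365/(1001*(y - 6)).
Integrate each term: A/(y−a) contributes A·log|y−a|.

365*log(y - 6)/1001 - log(y + 1)/168 - 251*log(y + 5)/88 + 701*log(y + 7)/156 + C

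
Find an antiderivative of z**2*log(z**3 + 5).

Let u = z**3 + 5, so du = (3*z**2) dz.
The integral becomes (1/3)·∫ log(u) du; integrate by parts with u′=log(u), dv′=du.

z**3*log(z**3 + 5)/3 - z**3/3 + 5*log(z**3 + 5)/3 + C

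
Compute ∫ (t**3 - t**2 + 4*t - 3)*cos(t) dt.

t**3*sin(t) - t**2*sin(t) + 3*t**2*cos(t) - 2*t*sin(t) - 2*t*cos(t) - sin(t) - 2*cos(t) + C

Use integration by parts with u = t**3 - t**2 + 4*t - 3, dv = cos(t) dt, so v = sin(t).
Apply parts 3 times (tabular method): alternate signs, differentiate u down to 0, integrate dv up.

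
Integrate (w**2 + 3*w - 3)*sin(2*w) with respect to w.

Use integration by parts with u = w**2 + 3*w - 3, dv = sin(2*w) dw, so v = -cos(2*w)/2.
Apply parts 2 times (tabular method): alternate signs, differentiate u down to 0, integrate dv up.

-w**2*cos(2*w)/2 + w*sin(2*w)/2 - 3*w*cos(2*w)/2 + 3*sin(2*w)/4 + 7*cos(2*w)/4 + C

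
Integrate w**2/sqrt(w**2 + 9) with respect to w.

w*sqrt(w**2 + 9)/2 - 9*log(w + sqrt(w**2 + 9))/2 + C

Substitute w = 3·tan(θ), so dw = 3·sec(θ)^2 dθ and the radical becomes sqrt(w**2 + 9) = 3·sec(θ) by the Pythagorean identity.
Integrate the resulting trig expression in θ, then back-substitute tan(θ) = w/3, sec(θ) = sqrt(w**2 + 9)/3 (absorbing any constant into C).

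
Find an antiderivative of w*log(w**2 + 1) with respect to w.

Let u = w**2 + 1, so du = (2*w) dw.
The integral becomes (1/2)·∫ log(u) du; integrate by parts with u′=log(u), dv′=du.

w**2*log(w**2 + 1)/2 - w**2/2 + log(w**2 + 1)/2 + C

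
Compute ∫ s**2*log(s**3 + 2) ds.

Let u = s**3 + 2, so du = (3*s**2) ds.
The integral becomes (1/3)·∫ log(u) du; integrate by parts with u′=log(u), dv′=du.

s**3*log(s**3 + 2)/3 - s**3/3 + 2*log(s**3 + 2)/3 + C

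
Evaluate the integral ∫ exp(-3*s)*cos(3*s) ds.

Let I denote the integral. Integrate by parts with u = cos(3*s), dv = exp(-3*s) ds, so v = -exp(-3*s)/3: I = -exp(-3*s)*cos(3*s)/3 − ∫ exp(-3*s)*sin(3*s) ds.
Apply parts again with u = sin(3*s), dv = exp(-3*s) ds: ∫ exp(-3*s)*sin(3*s) ds = -exp(-3*s)*sin(3*s)/3 + I. Substituting back brings back I: I = exp(-3*s)*sin(3*s)/3 - exp(-3*s)*cos(3*s)/3 − I.
Solving for I: (1 + 1)·I equals the remaining terms, so I = (1/2)·(exp(-3*s)*sin(3*s)/3 - exp(-3*s)*cos(3*s)/3).

exp(-3*s)*sin(3*s)/6 - exp(-3*s)*cos(3*s)/6 + C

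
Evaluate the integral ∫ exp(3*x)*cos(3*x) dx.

exp(3*x)*sin(3*x)/6 + exp(3*x)*cos(3*x)/6 + C

Let I denote the integral. Integrate by parts with u = cos(3*x), dv = exp(3*x) dx, so v = exp(3*x)/3: I = exp(3*x)*cos(3*x)/3 + ∫ exp(3*x)*sin(3*x) dx.
Apply parts again with u = sin(3*x), dv = exp(3*x) dx: ∫ exp(3*x)*sin(3*x) dx = exp(3*x)*sin(3*x)/3 − I. Substituting back brings back I: I = exp(3*x)*sin(3*x)/3 + exp(3*x)*cos(3*x)/3 − I.
Solving for I: (1 + 1)·I equals the remaining terms, so I = (1/2)·(exp(3*x)*sin(3*x)/3 + exp(3*x)*cos(3*x)/3).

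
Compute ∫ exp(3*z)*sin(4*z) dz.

Let I denote the integral. Integrate by parts with u = sin(4*z), dv = exp(3*z) dz, so v = exp(3*z)/3: I = exp(3*z)*sin(4*z)/3 − (4/3)·∫ exp(3*z)*cos(4*z) dz.
Apply parts again with u = cos(4*z), dv = exp(3*z) dz: ∫ exp(3*z)*cos(4*z) dz = exp(3*z)*cos(4*z)/3 + (4/3)·I. Substituting back brings back I: I = exp(3*z)*sin(4*z)/3 - 4*exp(3*z)*cos(4*z)/9 − (16/9)·I.
Solving for I: (1 + 16/9)·I equals the remaining terms, so I = (9/25)·(exp(3*z)*sin(4*z)/3 - 4*exp(3*z)*cos(4*z)/9).

3*exp(3*z)*sin(4*z)/25 - 4*exp(3*z)*cos(4*z)/25 + C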